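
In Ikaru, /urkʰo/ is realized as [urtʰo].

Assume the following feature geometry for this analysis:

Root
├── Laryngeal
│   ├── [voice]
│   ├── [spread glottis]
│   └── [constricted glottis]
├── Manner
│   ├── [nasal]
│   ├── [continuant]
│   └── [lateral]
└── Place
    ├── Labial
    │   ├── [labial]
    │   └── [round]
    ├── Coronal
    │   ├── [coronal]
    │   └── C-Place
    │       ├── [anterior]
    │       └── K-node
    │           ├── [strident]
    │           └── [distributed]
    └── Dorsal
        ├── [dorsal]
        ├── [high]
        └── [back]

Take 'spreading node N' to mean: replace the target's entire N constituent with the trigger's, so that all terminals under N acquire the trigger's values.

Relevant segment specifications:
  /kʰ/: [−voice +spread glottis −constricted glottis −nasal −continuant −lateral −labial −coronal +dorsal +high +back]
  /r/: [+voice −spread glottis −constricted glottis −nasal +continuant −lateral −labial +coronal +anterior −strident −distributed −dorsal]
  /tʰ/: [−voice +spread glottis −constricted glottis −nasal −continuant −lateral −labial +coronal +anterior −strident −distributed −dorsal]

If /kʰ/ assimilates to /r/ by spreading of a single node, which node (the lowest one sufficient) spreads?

Place

The alternation /kʰ/ → [tʰ] changes [coronal], [anterior], [distributed], [strident], [dorsal], [high], [back] and nothing else.
These terminals are all dominated by Place, and no proper subconstituent of Place covers them all; Place is their lowest common ancestor.
If Place spreads, every terminal under it takes /r/'s value, producing [tʰ] as observed.
[voice], [spread glottis] — on which /r/ differs from /kʰ/ — are unchanged, so Root cannot have spread; the constituent is no larger than Place.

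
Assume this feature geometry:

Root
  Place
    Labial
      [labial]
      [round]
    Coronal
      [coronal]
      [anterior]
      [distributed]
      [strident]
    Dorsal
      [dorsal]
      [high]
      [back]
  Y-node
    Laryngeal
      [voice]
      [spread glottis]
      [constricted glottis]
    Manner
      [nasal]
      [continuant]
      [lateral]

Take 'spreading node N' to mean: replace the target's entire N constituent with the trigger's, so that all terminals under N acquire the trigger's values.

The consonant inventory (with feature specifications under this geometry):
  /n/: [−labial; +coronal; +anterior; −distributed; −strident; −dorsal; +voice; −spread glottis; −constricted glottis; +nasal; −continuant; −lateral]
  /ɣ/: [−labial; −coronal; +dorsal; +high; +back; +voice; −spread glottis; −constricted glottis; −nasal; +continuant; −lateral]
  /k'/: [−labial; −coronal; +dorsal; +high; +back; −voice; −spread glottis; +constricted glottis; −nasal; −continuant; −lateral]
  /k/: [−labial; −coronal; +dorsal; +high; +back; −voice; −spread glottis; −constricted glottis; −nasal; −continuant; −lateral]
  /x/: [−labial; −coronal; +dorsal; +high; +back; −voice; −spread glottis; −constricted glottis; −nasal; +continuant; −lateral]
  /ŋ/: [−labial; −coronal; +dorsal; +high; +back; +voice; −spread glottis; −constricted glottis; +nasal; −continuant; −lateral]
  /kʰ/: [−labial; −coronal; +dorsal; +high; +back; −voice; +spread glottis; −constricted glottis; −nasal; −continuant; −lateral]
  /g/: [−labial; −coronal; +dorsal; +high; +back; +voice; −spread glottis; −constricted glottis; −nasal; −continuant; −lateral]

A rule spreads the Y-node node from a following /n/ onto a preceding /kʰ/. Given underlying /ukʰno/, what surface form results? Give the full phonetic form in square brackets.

The Y-node node dominates the terminals [voice], [spread glottis], [constricted glottis], [nasal], [continuant], [lateral].
The target acquires /n/'s values for everything under Y-node — [+voice], [−spread glottis], [−constricted glottis], [+nasal], [−continuant], [−lateral] — while keeping its own [labial], [coronal], [dorsal], ….
The resulting bundle matches /ŋ/ in the inventory; substituting it for /kʰ/ gives [uŋno].

[uŋno]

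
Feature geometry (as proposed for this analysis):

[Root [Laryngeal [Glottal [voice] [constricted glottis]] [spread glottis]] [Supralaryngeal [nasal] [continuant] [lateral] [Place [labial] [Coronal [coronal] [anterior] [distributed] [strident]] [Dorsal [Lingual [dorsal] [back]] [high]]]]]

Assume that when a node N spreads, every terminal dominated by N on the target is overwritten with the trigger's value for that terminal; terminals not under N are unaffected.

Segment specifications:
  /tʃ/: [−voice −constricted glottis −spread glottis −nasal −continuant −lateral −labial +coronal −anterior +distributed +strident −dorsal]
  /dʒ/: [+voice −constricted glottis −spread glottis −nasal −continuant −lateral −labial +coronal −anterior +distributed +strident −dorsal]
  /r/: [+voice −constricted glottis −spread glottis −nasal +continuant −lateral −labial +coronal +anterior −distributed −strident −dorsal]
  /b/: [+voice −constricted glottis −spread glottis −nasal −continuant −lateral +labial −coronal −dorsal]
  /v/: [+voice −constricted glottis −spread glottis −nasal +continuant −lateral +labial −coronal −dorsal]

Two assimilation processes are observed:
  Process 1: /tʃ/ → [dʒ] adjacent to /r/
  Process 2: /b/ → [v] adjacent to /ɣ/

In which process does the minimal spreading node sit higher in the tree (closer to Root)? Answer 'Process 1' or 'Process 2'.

Process 1: the feature that changes is [voice]; the minimal node is [voice] (depth 3).
Process 2: the feature that changes is [continuant]; the minimal node is [continuant] (depth 2).
[continuant] is closer to Root than [voice], so Process 2 spreads the higher node.

Process 2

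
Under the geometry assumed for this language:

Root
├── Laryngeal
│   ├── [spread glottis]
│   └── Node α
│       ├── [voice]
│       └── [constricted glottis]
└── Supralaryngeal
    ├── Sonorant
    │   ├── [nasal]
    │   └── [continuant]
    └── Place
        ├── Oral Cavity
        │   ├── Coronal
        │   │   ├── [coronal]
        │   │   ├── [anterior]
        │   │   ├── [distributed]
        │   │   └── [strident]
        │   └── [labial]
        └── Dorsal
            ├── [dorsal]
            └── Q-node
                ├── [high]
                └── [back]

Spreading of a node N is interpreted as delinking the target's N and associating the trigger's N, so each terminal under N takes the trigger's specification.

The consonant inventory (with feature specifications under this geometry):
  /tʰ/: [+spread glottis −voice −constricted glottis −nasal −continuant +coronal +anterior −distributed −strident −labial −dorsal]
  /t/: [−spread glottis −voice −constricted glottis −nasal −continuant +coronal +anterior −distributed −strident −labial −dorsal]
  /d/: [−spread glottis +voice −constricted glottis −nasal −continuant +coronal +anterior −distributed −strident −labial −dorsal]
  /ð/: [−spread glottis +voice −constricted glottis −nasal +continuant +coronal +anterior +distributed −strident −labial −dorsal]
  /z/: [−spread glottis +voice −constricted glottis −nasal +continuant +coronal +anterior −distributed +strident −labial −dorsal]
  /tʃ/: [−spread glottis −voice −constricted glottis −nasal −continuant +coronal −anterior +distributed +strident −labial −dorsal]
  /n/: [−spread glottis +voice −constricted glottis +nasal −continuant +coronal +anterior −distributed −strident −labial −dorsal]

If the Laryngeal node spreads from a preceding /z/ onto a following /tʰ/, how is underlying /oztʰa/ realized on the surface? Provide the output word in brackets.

Terminals under Laryngeal in this geometry: [spread glottis], [voice], [constricted glottis].
The target acquires /z/'s values for everything under Laryngeal — [−spread glottis], [+voice], [−constricted glottis] — while keeping its own [nasal], [continuant], [coronal], ….
This feature bundle is that of [d], so /oztʰa/ surfaces as [ozda].

[ozda]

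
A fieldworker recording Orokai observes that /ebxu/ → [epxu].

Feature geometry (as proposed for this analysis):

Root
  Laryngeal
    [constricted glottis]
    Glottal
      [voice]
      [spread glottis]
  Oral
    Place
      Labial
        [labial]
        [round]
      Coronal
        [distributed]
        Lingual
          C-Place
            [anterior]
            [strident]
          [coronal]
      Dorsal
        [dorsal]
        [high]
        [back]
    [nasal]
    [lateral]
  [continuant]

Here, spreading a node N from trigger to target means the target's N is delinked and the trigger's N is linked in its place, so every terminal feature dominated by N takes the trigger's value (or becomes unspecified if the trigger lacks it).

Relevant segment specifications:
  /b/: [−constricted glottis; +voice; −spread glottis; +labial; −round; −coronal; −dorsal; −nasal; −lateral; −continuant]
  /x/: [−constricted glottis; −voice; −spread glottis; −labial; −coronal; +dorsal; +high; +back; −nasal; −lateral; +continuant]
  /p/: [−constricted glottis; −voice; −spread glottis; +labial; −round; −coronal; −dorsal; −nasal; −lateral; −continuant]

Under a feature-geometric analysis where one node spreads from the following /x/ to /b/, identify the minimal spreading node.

[voice]

The alternation /b/ → [p] changes [voice] and nothing else.
With a single altered terminal, the smallest constituent that could spread is that terminal — [voice].
[continuant], [dorsal] stay as in /b/ although /x/ differs there, so no node dominating them spread; among the remaining candidates [voice] is the lowest that derives the output.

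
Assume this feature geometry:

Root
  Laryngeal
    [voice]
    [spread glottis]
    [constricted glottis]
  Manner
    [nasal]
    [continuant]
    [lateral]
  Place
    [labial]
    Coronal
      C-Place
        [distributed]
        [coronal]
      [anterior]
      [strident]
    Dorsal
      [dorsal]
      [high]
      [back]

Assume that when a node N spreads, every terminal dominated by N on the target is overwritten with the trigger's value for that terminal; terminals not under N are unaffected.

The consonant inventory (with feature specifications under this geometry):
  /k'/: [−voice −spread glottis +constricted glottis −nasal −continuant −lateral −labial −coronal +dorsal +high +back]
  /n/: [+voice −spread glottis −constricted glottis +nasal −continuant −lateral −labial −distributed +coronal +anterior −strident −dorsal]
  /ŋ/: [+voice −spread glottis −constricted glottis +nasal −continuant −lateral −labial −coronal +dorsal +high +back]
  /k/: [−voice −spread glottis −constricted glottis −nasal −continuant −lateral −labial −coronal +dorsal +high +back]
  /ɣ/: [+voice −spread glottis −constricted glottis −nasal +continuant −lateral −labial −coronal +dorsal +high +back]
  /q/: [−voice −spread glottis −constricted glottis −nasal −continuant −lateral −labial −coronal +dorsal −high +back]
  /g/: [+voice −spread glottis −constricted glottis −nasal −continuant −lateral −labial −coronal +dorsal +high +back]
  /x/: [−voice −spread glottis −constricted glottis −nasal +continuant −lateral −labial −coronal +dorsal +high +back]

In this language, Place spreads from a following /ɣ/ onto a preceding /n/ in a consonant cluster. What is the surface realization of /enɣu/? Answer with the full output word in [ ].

Terminals under Place in this geometry: [labial], [distributed], [coronal], [anterior], [strident], [dorsal], [high], [back].
The target acquires /ɣ/'s values for everything under Place — [−labial], [−coronal], [+dorsal], [+high], [+back] — while keeping its own [voice], [spread glottis], [constricted glottis], ….
Among the inventory, only /ŋ/ has exactly this specification, giving the surface form [eŋɣu].

[eŋɣu]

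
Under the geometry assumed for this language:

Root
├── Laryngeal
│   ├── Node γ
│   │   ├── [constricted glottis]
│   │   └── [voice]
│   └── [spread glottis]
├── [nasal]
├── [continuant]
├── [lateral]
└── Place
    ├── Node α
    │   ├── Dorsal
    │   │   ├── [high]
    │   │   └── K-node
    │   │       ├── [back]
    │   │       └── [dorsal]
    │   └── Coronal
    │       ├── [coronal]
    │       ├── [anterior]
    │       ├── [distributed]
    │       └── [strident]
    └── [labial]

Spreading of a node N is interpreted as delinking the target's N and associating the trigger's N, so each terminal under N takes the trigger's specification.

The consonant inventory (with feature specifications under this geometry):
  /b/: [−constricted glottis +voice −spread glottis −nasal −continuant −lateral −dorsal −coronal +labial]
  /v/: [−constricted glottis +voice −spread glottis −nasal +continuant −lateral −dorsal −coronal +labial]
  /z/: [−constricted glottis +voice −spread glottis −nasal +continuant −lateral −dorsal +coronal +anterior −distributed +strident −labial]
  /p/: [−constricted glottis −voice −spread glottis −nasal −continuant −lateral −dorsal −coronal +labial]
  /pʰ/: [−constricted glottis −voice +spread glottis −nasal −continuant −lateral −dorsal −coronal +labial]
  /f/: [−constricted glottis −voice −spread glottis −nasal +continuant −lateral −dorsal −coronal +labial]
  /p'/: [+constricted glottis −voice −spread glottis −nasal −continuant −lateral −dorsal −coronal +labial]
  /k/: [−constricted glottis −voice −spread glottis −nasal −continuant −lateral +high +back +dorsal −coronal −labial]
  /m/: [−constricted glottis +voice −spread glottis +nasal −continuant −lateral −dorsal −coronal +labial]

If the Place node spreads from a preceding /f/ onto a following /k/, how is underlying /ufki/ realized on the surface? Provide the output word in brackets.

Place immediately or transitively dominates [high], [back], [dorsal], [coronal], [anterior], [distributed], [strident], [labial].
The target acquires /f/'s values for everything under Place — [−dorsal], [−coronal], [+labial] — while keeping its own [constricted glottis], [voice], [spread glottis], ….
The resulting bundle matches /p/ in the inventory; substituting it for /k/ gives [ufpi].

[ufpi]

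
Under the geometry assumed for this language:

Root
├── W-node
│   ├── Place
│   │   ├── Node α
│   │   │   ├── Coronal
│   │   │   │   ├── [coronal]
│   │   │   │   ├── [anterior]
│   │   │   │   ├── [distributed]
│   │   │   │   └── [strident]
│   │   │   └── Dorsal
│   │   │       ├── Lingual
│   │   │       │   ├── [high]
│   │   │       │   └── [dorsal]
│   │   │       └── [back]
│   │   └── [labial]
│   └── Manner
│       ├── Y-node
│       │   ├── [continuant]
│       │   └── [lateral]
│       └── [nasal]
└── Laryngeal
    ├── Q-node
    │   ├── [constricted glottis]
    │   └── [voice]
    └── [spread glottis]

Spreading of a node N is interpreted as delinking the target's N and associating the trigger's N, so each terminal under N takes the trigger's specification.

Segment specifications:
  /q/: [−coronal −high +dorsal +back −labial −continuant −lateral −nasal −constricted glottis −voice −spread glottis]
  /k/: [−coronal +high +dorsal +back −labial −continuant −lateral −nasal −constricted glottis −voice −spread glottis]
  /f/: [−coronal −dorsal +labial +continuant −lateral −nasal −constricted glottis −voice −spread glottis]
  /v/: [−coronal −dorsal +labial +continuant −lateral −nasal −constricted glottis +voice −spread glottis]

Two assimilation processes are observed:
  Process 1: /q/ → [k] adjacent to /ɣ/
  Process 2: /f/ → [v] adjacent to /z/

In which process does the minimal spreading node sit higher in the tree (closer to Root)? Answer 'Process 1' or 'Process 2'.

Process 2

Process 1: the feature that changes is [high]; the minimal node is [high] (depth 6).
Process 2: the feature that changes is [voice]; the minimal node is [voice] (depth 3).
[voice] is closer to Root than [high], so Process 2 spreads the higher node.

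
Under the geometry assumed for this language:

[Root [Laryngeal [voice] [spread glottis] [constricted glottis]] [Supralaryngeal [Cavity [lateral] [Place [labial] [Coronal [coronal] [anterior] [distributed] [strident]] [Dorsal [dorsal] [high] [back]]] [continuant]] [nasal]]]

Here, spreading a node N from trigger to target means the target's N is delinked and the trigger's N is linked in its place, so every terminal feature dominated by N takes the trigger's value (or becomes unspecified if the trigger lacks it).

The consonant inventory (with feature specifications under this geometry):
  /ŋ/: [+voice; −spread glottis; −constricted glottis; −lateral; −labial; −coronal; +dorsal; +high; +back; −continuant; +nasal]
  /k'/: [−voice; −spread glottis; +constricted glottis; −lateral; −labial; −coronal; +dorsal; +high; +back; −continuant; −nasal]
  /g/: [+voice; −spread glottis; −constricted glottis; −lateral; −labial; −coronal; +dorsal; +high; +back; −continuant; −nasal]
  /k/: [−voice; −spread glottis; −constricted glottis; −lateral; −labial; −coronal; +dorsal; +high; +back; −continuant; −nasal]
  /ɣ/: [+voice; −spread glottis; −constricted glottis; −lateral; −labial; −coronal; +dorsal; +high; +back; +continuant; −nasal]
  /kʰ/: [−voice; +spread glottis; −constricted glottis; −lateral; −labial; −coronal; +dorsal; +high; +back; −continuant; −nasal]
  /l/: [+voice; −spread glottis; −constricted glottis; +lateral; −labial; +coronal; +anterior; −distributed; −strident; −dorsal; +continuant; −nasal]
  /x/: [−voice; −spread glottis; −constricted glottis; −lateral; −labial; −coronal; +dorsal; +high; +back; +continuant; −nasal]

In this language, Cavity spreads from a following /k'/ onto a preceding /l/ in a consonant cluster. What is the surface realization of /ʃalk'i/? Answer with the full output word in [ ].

[ʃagk'i]

Cavity immediately or transitively dominates [lateral], [labial], [coronal], [anterior], [distributed], [strident], [dorsal], [high], [back], [continuant].
Spreading Cavity from /k'/ onto /l/ replaces those values with /k'/'s: [−lateral], [−labial], [−coronal], [+dorsal], [+high], [+back], [−continuant]. Features outside Cavity ([voice], [spread glottis], [constricted glottis], …) stay as in /l/.
Among the inventory, only /g/ has exactly this specification, giving the surface form [ʃagk'i].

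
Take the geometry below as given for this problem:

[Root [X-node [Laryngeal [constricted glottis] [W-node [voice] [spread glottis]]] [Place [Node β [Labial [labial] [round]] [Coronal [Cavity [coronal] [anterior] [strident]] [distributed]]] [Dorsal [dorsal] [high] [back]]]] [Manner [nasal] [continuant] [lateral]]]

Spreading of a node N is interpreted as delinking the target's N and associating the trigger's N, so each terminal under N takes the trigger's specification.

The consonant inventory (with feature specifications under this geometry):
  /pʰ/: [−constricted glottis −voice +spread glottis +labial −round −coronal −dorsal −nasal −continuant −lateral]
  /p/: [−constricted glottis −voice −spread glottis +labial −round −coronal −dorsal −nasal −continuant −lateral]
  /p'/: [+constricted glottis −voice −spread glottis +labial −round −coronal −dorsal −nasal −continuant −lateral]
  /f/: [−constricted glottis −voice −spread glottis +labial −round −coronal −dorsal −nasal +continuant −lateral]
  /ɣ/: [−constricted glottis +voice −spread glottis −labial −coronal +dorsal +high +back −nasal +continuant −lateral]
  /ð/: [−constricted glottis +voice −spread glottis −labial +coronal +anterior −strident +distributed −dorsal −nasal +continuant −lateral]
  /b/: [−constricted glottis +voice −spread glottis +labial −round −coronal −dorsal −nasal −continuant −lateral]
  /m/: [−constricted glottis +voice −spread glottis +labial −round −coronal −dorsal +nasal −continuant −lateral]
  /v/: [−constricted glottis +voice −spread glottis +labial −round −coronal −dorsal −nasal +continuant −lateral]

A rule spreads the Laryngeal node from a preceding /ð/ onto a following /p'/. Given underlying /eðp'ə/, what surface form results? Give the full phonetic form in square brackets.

[eðbə]

Laryngeal immediately or transitively dominates [constricted glottis], [voice], [spread glottis].
The target acquires /ð/'s values for everything under Laryngeal — [−constricted glottis], [+voice], [−spread glottis] — while keeping its own [labial], [round], [coronal], ….
The resulting bundle matches /b/ in the inventory; substituting it for /p'/ gives [eðbə].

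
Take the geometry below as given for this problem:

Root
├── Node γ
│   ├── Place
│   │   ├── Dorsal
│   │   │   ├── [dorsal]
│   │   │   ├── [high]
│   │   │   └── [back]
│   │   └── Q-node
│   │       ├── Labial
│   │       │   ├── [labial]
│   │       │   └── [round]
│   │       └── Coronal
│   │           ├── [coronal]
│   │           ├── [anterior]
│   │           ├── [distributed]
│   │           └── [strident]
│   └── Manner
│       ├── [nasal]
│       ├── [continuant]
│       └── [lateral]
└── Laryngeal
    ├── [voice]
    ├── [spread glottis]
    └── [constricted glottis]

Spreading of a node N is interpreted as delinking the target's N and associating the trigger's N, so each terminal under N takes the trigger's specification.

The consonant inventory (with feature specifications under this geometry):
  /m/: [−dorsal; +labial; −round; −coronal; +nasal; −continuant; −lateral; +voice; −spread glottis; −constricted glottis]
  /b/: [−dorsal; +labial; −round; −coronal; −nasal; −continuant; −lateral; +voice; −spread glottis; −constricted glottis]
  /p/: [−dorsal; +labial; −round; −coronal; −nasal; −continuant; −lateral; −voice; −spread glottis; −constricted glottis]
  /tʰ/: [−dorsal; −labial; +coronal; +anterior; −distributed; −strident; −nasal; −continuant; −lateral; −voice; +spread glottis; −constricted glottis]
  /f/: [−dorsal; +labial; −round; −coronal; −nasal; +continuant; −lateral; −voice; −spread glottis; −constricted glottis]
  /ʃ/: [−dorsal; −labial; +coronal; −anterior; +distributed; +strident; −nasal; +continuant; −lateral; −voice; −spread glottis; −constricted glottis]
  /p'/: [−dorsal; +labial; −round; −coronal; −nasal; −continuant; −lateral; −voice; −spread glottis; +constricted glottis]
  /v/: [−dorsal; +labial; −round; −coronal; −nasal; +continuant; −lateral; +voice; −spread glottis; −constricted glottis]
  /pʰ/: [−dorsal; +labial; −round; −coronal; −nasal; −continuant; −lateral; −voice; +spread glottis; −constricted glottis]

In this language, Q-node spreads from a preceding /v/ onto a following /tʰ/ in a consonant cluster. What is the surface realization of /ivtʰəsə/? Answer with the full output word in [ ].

The Q-node node dominates the terminals [labial], [round], [coronal], [anterior], [distributed], [strident].
The target acquires /v/'s values for everything under Q-node — [+labial], [−round], [−coronal] — while keeping its own [dorsal], [nasal], [continuant], ….
The resulting bundle matches /pʰ/ in the inventory; substituting it for /tʰ/ gives [ivpʰəsə].

[ivpʰəsə]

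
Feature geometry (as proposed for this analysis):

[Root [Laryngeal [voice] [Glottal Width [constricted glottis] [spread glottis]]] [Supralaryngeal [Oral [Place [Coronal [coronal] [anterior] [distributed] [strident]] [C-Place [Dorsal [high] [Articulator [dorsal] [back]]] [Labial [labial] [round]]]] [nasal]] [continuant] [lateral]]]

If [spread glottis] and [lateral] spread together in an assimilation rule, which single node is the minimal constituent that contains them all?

[spread glottis]: Root > Laryngeal > Glottal Width > [spread glottis].
[lateral] lies under Supralaryngeal (below Supralaryngeal).
The listed terminals split across distinct daughters of Root, so Root itself is the smallest node containing them all.

Root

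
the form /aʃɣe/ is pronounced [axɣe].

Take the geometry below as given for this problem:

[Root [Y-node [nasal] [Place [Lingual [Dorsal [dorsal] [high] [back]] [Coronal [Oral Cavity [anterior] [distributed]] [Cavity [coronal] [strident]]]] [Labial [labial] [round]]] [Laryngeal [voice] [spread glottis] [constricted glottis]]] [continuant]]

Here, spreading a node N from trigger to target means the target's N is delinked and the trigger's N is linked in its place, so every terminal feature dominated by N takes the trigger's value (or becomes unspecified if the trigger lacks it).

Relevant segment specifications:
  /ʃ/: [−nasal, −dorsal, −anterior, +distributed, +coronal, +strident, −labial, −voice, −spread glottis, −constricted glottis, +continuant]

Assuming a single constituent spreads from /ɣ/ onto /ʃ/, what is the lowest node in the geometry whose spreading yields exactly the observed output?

Feature comparison: [coronal], [anterior], [distributed], [strident], [dorsal], [high], [back] differ between /ʃ/ and [x]; the remaining terminals match.
Tracing each changed feature up the tree, the paths first meet at Lingual; any lower node misses at least one of them.
Spreading Lingual from /ɣ/ overwrites each of those terminals with /ɣ/'s values, yielding exactly [x].
[voice] stays as in /ʃ/ although /ɣ/ differs there, so no node dominating it spread; among the remaining candidates Lingual is the lowest that derives the output.

Lingual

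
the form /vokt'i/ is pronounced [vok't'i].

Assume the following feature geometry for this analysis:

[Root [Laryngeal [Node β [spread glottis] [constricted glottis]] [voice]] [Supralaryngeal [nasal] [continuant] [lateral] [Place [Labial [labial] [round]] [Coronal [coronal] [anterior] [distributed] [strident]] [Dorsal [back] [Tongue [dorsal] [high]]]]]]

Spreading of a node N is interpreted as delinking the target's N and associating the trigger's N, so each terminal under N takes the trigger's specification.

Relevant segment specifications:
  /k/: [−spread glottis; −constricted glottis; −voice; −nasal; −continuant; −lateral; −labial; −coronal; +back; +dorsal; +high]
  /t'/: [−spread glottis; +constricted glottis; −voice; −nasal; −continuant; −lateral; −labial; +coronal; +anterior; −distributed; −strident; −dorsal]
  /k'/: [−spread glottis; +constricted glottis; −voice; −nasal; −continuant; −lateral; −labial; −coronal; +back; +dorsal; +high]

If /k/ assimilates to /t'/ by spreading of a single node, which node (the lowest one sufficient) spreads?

The alternation /k/ → [k'] changes [constricted glottis] and nothing else.
With a single altered terminal, the smallest constituent that could spread is that terminal — [constricted glottis].
[dorsal], [coronal] stay as in /k/ although /t'/ differs there, so no node dominating them spread; among the remaining candidates [constricted glottis] is the lowest that derives the output.

[constricted glottis]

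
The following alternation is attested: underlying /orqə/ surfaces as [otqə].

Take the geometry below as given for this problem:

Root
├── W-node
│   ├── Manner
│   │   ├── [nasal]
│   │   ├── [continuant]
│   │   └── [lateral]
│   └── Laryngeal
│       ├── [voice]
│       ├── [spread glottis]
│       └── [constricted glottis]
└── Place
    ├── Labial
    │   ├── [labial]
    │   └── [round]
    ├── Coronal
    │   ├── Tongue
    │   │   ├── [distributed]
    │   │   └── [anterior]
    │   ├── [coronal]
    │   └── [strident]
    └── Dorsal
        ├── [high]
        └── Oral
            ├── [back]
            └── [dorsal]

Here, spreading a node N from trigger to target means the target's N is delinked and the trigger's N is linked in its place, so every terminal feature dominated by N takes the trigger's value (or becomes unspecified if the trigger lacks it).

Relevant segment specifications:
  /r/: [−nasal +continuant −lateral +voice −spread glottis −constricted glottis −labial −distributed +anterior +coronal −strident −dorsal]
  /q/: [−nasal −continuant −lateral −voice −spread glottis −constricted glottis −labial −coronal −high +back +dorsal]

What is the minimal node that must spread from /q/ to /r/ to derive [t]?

/r/ and [t] differ in [voice], [continuant]; every other specified feature is identical.
In this geometry the lowest node dominating all of them is W-node: every daughter of W-node dominates only a proper subset, so no lower node suffices.
If W-node spreads, every terminal under it takes /q/'s value, producing [t] as observed.
Since [dorsal], [coronal] are preserved even though /q/ disagrees there, no node above W-node spread.

W-node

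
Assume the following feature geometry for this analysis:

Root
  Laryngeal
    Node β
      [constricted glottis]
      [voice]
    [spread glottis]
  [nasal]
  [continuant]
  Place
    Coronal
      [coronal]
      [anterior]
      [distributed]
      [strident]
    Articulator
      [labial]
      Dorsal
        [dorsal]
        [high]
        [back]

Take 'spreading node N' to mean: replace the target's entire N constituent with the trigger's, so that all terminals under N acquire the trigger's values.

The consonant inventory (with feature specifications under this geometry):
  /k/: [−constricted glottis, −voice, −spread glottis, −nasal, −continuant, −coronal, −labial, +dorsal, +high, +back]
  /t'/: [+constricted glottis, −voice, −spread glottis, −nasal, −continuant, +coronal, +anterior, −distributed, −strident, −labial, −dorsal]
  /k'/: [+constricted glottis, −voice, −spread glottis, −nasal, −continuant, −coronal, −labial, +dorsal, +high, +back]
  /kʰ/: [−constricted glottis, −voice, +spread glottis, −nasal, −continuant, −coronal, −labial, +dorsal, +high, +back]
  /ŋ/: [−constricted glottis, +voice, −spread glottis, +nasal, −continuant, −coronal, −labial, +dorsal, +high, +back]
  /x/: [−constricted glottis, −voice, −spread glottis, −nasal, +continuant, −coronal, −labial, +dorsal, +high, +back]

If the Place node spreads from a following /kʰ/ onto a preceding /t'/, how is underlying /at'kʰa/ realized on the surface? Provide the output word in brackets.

Place immediately or transitively dominates [coronal], [anterior], [distributed], [strident], [labial], [dorsal], [high], [back].
After delinking /t'/'s Place and linking /kʰ/'s, the affected terminals become [−coronal], [−labial], [+dorsal], [+high], [+back]; [constricted glottis], [voice], [spread glottis], … (outside Place) are retained from /t'/.
This feature bundle is that of [k'], so /at'kʰa/ surfaces as [ak'kʰa].

[ak'kʰa]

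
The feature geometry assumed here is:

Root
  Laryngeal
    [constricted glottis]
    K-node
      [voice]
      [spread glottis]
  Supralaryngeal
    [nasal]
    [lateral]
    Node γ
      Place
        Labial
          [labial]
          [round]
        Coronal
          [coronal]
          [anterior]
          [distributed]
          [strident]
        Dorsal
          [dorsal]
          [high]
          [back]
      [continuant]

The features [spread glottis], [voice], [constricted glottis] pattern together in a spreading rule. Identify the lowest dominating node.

[spread glottis] is immediately dominated by K-node.
[voice] is immediately dominated by K-node.
[constricted glottis] is immediately dominated by Laryngeal.
The listed terminals split across distinct daughters of Laryngeal, so Laryngeal itself is the smallest node containing them all.

Laryngeal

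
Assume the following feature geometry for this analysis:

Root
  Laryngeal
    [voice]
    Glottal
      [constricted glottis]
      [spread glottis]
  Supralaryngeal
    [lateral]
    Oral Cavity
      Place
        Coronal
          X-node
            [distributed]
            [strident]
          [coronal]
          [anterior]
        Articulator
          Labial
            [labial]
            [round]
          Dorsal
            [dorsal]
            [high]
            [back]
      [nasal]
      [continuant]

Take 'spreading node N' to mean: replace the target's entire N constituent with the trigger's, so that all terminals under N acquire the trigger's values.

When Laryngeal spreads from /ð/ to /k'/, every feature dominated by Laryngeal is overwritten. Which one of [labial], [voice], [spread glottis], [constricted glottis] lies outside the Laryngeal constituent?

[labial]

The terminals dominated by Laryngeal are [voice], [constricted glottis], [spread glottis].
Spreading Laryngeal replaces [spread glottis], [voice], [constricted glottis] with the trigger's values, since each sits inside the Laryngeal constituent.
[labial] is not within the Laryngeal subtree (it hangs from Labial), so /k'/'s [labial] value survives.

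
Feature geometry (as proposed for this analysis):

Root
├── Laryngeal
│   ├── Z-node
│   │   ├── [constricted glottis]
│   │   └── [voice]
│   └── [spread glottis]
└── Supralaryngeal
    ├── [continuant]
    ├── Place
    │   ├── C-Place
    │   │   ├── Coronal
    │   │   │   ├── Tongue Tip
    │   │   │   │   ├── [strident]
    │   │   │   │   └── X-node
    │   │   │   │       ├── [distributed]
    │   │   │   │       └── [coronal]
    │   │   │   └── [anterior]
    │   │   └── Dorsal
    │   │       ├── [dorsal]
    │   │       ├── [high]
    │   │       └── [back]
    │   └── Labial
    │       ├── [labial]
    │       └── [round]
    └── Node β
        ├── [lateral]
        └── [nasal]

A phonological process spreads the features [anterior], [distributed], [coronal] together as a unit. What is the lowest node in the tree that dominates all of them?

[anterior] lies under Coronal (below Supralaryngeal).
[distributed]: Root ▹ Supralaryngeal ▹ Place ▹ C-Place ▹ Coronal ▹ Tongue Tip ▹ X-node ▹ [distributed].
[coronal] lies under X-node (below Supralaryngeal).
The lowest node appearing on every path is Coronal; each proper daughter of Coronal fails to dominate at least one of the listed features.

Coronal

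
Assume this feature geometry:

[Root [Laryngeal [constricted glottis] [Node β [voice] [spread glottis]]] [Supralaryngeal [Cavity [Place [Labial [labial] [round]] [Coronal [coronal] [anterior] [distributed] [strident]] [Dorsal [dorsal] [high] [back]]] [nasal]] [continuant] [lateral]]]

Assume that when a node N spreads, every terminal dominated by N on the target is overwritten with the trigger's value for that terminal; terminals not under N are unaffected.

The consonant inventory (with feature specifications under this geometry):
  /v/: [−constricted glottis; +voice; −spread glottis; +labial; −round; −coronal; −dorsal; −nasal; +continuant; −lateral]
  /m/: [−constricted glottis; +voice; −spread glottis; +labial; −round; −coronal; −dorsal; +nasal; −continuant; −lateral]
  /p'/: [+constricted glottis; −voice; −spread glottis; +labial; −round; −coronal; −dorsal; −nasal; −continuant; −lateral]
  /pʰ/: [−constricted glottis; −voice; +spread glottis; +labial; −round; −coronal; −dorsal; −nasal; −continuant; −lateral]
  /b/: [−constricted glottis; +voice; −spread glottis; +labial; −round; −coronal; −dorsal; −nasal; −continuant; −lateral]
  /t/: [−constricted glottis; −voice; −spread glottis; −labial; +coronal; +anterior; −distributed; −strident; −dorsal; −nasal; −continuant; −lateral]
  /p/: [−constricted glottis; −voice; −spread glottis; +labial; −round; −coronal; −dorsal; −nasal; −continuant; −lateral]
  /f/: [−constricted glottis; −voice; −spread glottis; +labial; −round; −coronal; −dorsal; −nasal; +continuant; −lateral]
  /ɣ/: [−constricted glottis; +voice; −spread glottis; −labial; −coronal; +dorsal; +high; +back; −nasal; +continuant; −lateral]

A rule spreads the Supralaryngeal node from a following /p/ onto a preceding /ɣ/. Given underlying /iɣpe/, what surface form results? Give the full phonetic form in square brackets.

[ibpe]

Terminals under Supralaryngeal in this geometry: [labial], [round], [coronal], [anterior], [distributed], [strident], [dorsal], [high], [back], [nasal], [continuant], [lateral].
Spreading Supralaryngeal from /p/ onto /ɣ/ replaces those values with /p/'s: [+labial], [−round], [−coronal], [−dorsal], [−nasal], [−continuant], [−lateral]. Features outside Supralaryngeal ([constricted glottis], [voice], [spread glottis]) stay as in /ɣ/.
This feature bundle is that of [b], so /iɣpe/ surfaces as [ibpe].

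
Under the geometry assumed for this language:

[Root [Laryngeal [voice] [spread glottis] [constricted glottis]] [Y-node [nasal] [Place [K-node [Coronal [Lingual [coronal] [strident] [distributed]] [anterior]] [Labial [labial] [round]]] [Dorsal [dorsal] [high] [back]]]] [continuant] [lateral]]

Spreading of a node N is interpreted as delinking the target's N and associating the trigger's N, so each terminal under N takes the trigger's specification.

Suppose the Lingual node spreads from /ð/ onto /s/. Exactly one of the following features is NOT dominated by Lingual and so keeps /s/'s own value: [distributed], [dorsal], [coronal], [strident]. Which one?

Under this geometry, Lingual contains [coronal], [strident], [distributed].
[coronal], [distributed], [strident] all lie under Lingual, so they are overwritten when Lingual spreads.
[dorsal] is not within the Lingual subtree (it hangs from Dorsal), so /s/'s [dorsal] value survives.

[dorsal]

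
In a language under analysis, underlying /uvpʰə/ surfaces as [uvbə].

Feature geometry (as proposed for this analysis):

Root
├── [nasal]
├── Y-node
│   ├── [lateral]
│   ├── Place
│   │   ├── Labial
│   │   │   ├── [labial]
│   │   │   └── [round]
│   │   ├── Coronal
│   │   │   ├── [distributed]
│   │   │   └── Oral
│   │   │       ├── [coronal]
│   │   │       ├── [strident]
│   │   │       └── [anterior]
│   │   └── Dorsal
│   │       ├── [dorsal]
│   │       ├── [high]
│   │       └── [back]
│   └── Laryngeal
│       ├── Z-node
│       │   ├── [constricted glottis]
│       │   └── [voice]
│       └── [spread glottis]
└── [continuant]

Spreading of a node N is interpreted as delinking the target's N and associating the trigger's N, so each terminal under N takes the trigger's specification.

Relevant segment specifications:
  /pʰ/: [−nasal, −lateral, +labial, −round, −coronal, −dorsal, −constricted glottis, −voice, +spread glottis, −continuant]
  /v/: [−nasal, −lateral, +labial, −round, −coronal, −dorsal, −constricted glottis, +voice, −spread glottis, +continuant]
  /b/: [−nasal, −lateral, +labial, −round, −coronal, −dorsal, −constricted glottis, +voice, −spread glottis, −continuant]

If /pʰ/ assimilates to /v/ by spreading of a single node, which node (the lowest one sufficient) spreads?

Laryngeal

/pʰ/ and [b] differ in [voice], [spread glottis]; every other specified feature is identical.
These terminals are all dominated by Laryngeal, and no proper subconstituent of Laryngeal covers them all; Laryngeal is their lowest common ancestor.
Spreading Laryngeal from /v/ overwrites each of those terminals with /v/'s values, yielding exactly [b].
[continuant] stays as in /pʰ/ although /v/ differs there, so no node dominating it spread; among the remaining candidates Laryngeal is the lowest that derives the output.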